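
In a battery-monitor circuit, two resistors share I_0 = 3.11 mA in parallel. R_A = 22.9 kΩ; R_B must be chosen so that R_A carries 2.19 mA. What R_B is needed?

The fraction through R_A equals R_B/(R_A+R_B).
With f = 0.7042, R_B = R_A · f/(1−f) = 22.9 × 2.380 = 54.51 kΩ.

R_B ≈ 54.5 kΩ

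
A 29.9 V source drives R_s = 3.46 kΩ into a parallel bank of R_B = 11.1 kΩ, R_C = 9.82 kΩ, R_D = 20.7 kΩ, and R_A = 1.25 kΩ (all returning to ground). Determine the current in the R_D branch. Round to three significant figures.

I ≈ 0.314 mA

Combine the parallel branches: R_p = (1/11.1 + 1/9.82 + 1/20.7 + 1/1.25)⁻¹ = 0.9613 kΩ.
Node voltage V_A = V_in · R_p/(R_s + R_p) = 29.9 × 0.2174 = 6.501 V.
Branch current I = V_A/R_D = 6.501/20.7 = 0.3141 mA.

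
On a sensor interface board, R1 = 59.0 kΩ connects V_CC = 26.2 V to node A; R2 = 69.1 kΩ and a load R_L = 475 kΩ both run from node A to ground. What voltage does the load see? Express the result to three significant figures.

First combine the lower leg with the load: R2 ‖ R_L = 60.32 kΩ.
Now apply the divider: V_out = 26.2 × 0.5055 = 13.25 V.

V_out ≈ 13.2 V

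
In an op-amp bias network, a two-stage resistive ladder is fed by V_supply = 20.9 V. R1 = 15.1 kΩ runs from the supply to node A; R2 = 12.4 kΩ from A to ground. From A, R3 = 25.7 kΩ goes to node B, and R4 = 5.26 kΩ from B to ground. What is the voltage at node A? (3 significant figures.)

V_A ≈ 7.73 V

Looking into the second stage from A: R3 + R4 = 30.96 kΩ appears in parallel with R2.
Effective lower resistance at A: R2 ‖ 30.96 = 8.854 kΩ.
So V_A = 20.9 × 0.3696 = 7.725 V.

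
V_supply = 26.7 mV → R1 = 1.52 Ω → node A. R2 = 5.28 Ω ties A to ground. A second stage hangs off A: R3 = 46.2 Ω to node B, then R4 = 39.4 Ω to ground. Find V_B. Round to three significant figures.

V_B ≈ 9.41 mV

Node A sees R2 in parallel with the series input of stage 2, R3 + R4 = 85.60 Ω.
Effective lower resistance at A: R2 ‖ 85.60 = 4.973 Ω.
V_A = 26.7 × 4.973/(1.52 + 4.973) = 20.45 mV.
V_B = V_A × 0.4603 = 9.413 mV.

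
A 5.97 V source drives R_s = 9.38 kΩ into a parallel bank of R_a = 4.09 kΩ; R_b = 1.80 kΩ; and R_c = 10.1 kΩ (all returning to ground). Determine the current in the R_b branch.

Equivalent of the parallel group: R_p = 1.112 kΩ.
V_A by voltage divider: V_A = 5.97 × 1.112/(9.38 + 1.112) = 0.6329 V.
I(R_b) = V_A / R_b = 0.6329/1.80 = 0.3516 mA.

I ≈ 0.352 mA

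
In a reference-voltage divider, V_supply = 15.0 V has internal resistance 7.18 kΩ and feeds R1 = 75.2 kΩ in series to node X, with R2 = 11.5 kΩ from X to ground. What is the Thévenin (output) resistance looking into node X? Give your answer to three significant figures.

R1' = 7.18 + 75.2 = 82.38 kΩ (source resistance + R1).
Zeroing V_supply shorts the top of R1' to ground, so R_th = R1' ‖ R2 = 10.09 kΩ.

R_th ≈ 10.1 kΩ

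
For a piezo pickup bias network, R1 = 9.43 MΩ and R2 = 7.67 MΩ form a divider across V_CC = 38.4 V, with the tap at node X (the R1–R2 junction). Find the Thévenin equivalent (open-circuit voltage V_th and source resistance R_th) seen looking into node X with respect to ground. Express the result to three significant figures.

With X open, the divider is unloaded: V_th = 38.4 × 7.67/17.10 = 17.22 V.
Looking into X with the source shorted: R_th = R1·R2/(R1+R2) = 9.430 × 7.67/17.10 = 4.230 MΩ.

V_th ≈ 17.2 V, R_th ≈ 4.23 MΩ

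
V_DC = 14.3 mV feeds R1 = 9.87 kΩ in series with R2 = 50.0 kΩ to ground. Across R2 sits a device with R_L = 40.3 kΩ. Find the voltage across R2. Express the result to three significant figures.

V_out ≈ 9.91 mV

First combine the lower leg with the load: R2 ‖ R_L = 22.31 kΩ.
Then V_out = V_DC · R2'/(R1 + R2') = 14.3 × 22.31/32.18 = 9.915 mV.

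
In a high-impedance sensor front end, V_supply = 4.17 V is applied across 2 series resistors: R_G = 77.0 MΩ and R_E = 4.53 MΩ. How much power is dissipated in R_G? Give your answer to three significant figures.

P ≈ 0.201 µW

The common current is I = 4.17/81.53 = 0.05115 µA.
V(R_G) = I·R = 3.938 V; P = V·I = 3.938 × 0.05115 = 0.2014 µW.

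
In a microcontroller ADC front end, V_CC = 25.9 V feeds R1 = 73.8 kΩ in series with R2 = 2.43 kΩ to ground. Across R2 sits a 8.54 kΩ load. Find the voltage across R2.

V_out ≈ 0.647 V

The load sits in parallel with R2, giving an effective lower resistance R2' = R2·R_L/(R2+R_L) = 1.892 kΩ.
Then V_out = V_CC · R2'/(R1 + R2') = 25.9 × 1.892/75.69 = 0.6473 V.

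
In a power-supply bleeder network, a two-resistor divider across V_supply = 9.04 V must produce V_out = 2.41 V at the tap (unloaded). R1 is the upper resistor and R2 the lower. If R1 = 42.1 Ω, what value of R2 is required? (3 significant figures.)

Required fraction k = V_out/V_supply = 0.2666.
So R2 = R1 · V_out/(V_supply − V_out) = 42.1 × 2.41/(9.04 − 2.41) = 42.1 × 0.3635 = 15.30 Ω.

R2 ≈ 15.3 Ω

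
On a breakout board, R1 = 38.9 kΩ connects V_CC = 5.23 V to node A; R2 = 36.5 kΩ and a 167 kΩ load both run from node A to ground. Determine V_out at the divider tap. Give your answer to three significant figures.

The load sits in parallel with R2, giving an effective lower resistance R2' = R2·R_L/(R2+R_L) = 29.95 kΩ.
Then V_out = V_CC · R2'/(R1 + R2') = 5.23 × 29.95/68.85 = 2.275 V.

V_out ≈ 2.28 V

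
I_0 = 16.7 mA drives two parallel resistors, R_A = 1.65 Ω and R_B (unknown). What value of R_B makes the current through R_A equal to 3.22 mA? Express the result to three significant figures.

Two-branch current divider: I_A = I_0 · R_B/(R_A + R_B).
With f = 0.1928, R_B = R_A · f/(1−f) = 1.65 × 0.2389 = 0.3941 Ω.

R_B ≈ 0.394 Ω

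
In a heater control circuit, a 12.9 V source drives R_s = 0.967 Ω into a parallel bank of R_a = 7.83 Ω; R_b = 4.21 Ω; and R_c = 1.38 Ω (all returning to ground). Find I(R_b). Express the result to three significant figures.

I ≈ 1.49 A

Combine the parallel branches: R_p = (1/7.83 + 1/4.21 + 1/1.38)⁻¹ = 0.9175 Ω.
V_A by voltage divider: V_A = 12.9 × 0.9175/(0.967 + 0.9175) = 6.281 V.
Branch current I = V_A/R_b = 6.281/4.21 = 1.492 A.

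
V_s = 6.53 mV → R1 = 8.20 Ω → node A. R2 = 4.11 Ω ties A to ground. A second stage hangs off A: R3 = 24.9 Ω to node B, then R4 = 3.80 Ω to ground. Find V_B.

Node A sees R2 in parallel with the series input of stage 2, R3 + R4 = 28.70 Ω.
Effective lower resistance at A: R2 ‖ 28.70 = 3.595 Ω.
First divider: V_A = V_s · 3.595/(8.20 + 3.595) = 1.990 mV.
Then the unloaded second divider: V_B = V_A × R4/(R3+R4) = 1.990 × 0.1324 = 0.2635 mV.

V_B ≈ 0.264 mV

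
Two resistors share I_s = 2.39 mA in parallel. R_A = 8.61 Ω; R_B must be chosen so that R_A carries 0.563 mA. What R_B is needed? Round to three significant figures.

R_B ≈ 2.65 Ω

The fraction through R_A equals R_B/(R_A+R_B).
With f = 0.2356, R_B = R_A · f/(1−f) = 8.61 × 0.3082 = 2.653 Ω.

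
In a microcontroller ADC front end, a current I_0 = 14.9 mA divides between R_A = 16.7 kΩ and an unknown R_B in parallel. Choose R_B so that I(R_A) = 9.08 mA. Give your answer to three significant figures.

R_B ≈ 26.1 kΩ

In a two-way split, I_A/I_0 = R_B/(R_A + R_B).
9.08/14.9 = R_B/(R_A + R_B) → R_B = R_A · (0.6094)/(1 − 0.6094) = 16.7 × 1.560 = 26.05 kΩ.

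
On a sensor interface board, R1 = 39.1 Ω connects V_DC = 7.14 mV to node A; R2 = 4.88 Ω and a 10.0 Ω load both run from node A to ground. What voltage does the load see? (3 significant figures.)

V_out ≈ 0.553 mV

R2 ‖ R_L = (4.88 × 10.0)/(4.88 + 10.0) = 3.280 Ω.
Now apply the divider: V_out = 7.14 × 0.07739 = 0.5525 mV.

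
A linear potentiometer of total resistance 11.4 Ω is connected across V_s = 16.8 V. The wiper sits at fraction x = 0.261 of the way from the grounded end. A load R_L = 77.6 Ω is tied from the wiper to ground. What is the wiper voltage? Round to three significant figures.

V_out ≈ 4.26 V

Split the track: R_lower = x·R_p = 2.975 Ω, R_upper = (1−x)·R_p = 8.425 Ω.
(x·R_p) ‖ R_L = 2.866 Ω.
Then V_out = V_s · 2.866/(8.425 + 2.866) = 4.264 V.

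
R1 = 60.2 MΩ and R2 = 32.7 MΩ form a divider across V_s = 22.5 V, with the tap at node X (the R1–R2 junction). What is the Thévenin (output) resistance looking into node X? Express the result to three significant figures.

With V_s suppressed (replaced by a short), R_th = R1 ‖ R2 = (60.20 × 32.7)/(60.20 + 32.7) = 21.19 MΩ.

R_th ≈ 21.2 MΩ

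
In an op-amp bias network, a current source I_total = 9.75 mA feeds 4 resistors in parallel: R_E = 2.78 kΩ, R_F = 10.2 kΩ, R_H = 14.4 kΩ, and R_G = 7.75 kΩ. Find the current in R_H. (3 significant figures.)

Conductances: ΣG = 1/2.78 + 1/10.2 + 1/14.4 + 1/7.75 = 0.6562 (1/kΩ).
By the current-divider rule, I = I_total · G_k/ΣG = 9.75 × 0.1058 = 1.032 mA.

I ≈ 1.03 mA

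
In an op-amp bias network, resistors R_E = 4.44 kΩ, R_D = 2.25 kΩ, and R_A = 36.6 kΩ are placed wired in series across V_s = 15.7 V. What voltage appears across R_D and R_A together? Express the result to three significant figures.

Series total: ΣR = 4.44 + 2.25 + 36.6 = 43.29 kΩ.
R_{R_D..R_A} = 2.25 + 36.6 = 38.85 kΩ.
V = V_s · R/ΣR = 15.7 × 0.8974 = 14.09 V.

V ≈ 14.1 V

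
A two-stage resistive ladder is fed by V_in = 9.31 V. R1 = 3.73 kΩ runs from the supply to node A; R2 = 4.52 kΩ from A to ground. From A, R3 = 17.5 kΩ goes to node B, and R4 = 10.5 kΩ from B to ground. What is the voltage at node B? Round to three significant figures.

V_B ≈ 1.78 V

Node A sees R2 in parallel with the series input of stage 2, R3 + R4 = 28.00 kΩ.
R2 ‖ (R3+R4) = 3.892 kΩ.
V_A = 9.31 × 3.892/(3.73 + 3.892) = 4.754 V.
Then the unloaded second divider: V_B = V_A × R4/(R3+R4) = 4.754 × 0.3750 = 1.783 V.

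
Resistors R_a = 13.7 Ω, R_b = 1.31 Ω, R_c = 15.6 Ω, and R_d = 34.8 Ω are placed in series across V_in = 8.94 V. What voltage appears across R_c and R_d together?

Total series resistance ΣR = 13.7 + 1.31 + 15.6 + 34.8 = 65.41 Ω.
R_{R_c..R_d} = 15.6 + 34.8 = 50.40 Ω.
By the voltage-divider rule, V = 8.94 × 50.40/65.41 = 6.888 V.

V ≈ 6.89 V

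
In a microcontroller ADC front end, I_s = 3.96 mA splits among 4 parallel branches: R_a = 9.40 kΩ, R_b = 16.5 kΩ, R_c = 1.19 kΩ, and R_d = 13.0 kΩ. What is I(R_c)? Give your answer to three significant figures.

I ≈ 3.07 mA

ΣG = 1/9.40 + 1/16.5 + 1/1.19 + 1/13.0 = 1.084.
R_c takes the fraction G_k/ΣG = 0.8403/1.084 = 0.7750, so I = 3.96 × 0.7750 = 3.069 mA.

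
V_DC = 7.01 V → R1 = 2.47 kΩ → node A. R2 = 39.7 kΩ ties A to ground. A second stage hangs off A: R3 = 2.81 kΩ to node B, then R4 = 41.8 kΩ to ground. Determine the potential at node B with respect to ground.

Node A sees R2 in parallel with the series input of stage 2, R3 + R4 = 44.61 kΩ.
R2 ‖ (R3+R4) = 21.01 kΩ.
V_A = 7.01 × 21.01/(2.47 + 21.01) = 6.272 V.
Stage 2 is unloaded, so V_B = V_A · R4/(R3+R4) = 6.272 × 41.8/44.61 = 5.877 V.

V_B ≈ 5.88 V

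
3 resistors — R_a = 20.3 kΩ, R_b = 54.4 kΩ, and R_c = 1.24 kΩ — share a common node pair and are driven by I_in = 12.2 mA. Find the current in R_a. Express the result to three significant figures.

I ≈ 0.688 mA

Total conductance ΣG = 1/20.3 + 1/54.4 + 1/1.24 = 0.8741 (units of 1/kΩ).
By the current-divider rule, I = I_in · G_k/ΣG = 12.2 × 0.05636 = 0.6876 mA.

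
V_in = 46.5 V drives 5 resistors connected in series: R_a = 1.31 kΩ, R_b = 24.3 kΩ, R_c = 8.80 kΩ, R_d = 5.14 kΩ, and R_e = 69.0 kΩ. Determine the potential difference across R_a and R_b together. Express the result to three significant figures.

Series total: ΣR = 1.31 + 24.3 + 8.80 + 5.14 + 69.0 = 108.5 kΩ.
R_{R_a..R_b} = 1.31 + 24.3 = 25.61 kΩ.
Voltage divider: V = V_in · (25.61 / 108.5) = 46.5 × 0.2359 = 10.97 V.

V ≈ 11.0 V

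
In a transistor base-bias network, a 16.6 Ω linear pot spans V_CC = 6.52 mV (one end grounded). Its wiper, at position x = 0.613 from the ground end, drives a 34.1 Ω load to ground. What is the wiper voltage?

V_out ≈ 3.58 mV

The pot divides into 6.424 Ω above the wiper and 10.18 Ω below.
R_L loads the lower segment: effective lower R = 7.837 Ω.
V_out = 6.52 × 7.837/(6.424 + 7.837) = 3.583 mV.
(Unloaded: V_out = x·V_CC = 4.00 mV.)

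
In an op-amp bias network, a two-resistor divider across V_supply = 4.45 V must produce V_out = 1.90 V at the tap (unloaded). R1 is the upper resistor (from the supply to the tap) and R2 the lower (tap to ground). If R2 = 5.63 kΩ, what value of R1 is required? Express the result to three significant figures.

The divider ratio is R2/(R1+R2) = 1.90/4.45 = 0.4270.
Rearranging, R1 = R2·(1−k)/k = 5.63 × 1.342 = 7.556 kΩ.

R1 ≈ 7.56 kΩ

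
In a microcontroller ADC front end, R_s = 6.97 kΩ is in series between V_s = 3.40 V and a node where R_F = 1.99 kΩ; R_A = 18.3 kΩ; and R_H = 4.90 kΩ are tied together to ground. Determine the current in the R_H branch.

Combine the parallel branches: R_p = (1/1.99 + 1/18.3 + 1/4.90)⁻¹ = 1.314 kΩ.
Node voltage V_A = V_s · R_p/(R_s + R_p) = 3.40 × 0.1586 = 0.5392 V.
Branch current I = V_A/R_H = 0.5392/4.90 = 0.1100 mA.

I ≈ 0.110 mA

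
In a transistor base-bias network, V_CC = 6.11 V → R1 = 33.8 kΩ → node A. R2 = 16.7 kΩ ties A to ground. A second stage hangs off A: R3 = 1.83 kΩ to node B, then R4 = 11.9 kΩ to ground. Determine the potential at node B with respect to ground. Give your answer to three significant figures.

V_B ≈ 0.965 V

The second stage (R3 + R4 = 13.73 kΩ) loads node A in parallel with R2.
R2 ‖ (R3+R4) = 7.535 kΩ.
So V_A = 6.11 × 0.1823 = 1.114 V.
Stage 2 is unloaded, so V_B = V_A · R4/(R3+R4) = 1.114 × 11.9/13.73 = 0.9653 V.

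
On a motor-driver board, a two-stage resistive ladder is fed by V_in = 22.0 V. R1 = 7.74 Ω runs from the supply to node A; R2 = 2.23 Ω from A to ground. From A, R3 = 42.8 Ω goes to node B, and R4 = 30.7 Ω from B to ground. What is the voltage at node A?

Node A sees R2 in parallel with the series input of stage 2, R3 + R4 = 73.50 Ω.
Effective lower resistance at A: R2 ‖ 73.50 = 2.164 Ω.
V_A = 22.0 × 2.164/(7.74 + 2.164) = 4.808 V.

V_A ≈ 4.81 V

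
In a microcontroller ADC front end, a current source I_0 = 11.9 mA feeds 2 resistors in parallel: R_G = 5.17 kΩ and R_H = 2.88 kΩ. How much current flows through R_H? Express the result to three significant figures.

For two parallel branches, I_k = I_0 · (other R)/(sum of R).
I(R_H) = 11.9 × 5.17/(5.17 + 2.88) = 11.9 × 0.6422 = 7.643 mA.

I ≈ 7.64 mA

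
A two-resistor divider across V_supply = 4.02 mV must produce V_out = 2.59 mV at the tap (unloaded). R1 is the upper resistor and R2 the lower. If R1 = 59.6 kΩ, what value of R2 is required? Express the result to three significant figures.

R2 ≈ 108 kΩ

The divider ratio is R2/(R1+R2) = 2.59/4.02 = 0.6443.
R2 = R1 · 0.6443/(1 − 0.6443) = 107.9 kΩ.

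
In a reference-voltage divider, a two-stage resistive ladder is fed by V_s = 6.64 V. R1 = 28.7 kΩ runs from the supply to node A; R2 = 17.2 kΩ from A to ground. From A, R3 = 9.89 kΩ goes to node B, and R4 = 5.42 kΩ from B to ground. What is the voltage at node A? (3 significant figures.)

Node A sees R2 in parallel with the series input of stage 2, R3 + R4 = 15.31 kΩ.
R2 ‖ (R3+R4) = 8.100 kΩ.
V_A = 6.64 × 8.100/(28.7 + 8.100) = 1.462 V.

V_A ≈ 1.46 V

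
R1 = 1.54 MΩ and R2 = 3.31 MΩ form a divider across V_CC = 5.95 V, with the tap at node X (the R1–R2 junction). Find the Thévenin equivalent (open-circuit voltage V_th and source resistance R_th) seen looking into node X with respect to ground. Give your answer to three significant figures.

With X open, the divider is unloaded: V_th = 5.95 × 3.31/4.850 = 4.061 V.
Zeroing V_CC shorts the top of R1 to ground, so R_th = R1 ‖ R2 = 1.051 MΩ.

V_th ≈ 4.06 V, R_th ≈ 1.05 MΩ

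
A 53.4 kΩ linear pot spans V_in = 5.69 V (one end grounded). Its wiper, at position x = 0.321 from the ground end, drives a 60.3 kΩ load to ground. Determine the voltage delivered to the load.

V_out ≈ 1.53 V

Lower segment x·R_p = 17.14 kΩ; upper segment (1−x)·R_p = 36.26 kΩ.
(x·R_p) ‖ R_L = 13.35 kΩ.
Then V_out = V_in · 13.35/(36.26 + 13.35) = 1.531 V.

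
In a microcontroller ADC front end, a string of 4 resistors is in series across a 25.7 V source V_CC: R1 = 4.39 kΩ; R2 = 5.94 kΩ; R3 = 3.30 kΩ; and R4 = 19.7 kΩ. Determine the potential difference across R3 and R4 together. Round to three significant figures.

Total series resistance ΣR = 4.39 + 5.94 + 3.30 + 19.7 = 33.33 kΩ.
R_{R3..R4} = 3.30 + 19.7 = 23.00 kΩ.
V = V_CC · R/ΣR = 25.7 × 0.6901 = 17.73 V.

V ≈ 17.7 V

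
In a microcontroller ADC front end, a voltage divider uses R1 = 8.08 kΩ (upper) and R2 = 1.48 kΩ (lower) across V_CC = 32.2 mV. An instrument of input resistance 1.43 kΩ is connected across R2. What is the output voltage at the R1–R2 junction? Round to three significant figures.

V_out ≈ 2.66 mV

The load sits in parallel with R2, giving an effective lower resistance R2' = R2·R_L/(R2+R_L) = 0.7273 kΩ.
Voltage divider with the loaded lower leg: V_out = 32.2 × 0.7273/(8.08 + 0.7273) = 32.2 × 0.08258 = 2.659 mV.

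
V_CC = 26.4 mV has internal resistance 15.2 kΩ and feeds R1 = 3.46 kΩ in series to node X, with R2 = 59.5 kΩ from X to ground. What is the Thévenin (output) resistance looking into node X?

R1' = 15.2 + 3.46 = 18.66 kΩ (source resistance + R1).
Zeroing V_CC shorts the top of R1' to ground, so R_th = R1' ‖ R2 = 14.21 kΩ.

R_th ≈ 14.2 kΩ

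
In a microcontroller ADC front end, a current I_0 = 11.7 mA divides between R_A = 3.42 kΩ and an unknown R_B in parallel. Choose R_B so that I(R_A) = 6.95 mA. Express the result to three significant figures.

The fraction through R_A equals R_B/(R_A+R_B).
With f = 0.5940, R_B = R_A · f/(1−f) = 3.42 × 1.463 = 5.004 kΩ.

R_B ≈ 5.00 kΩ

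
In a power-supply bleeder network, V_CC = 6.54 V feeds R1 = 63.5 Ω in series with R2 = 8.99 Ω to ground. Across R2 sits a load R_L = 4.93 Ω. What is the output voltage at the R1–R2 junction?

First combine the lower leg with the load: R2 ‖ R_L = 3.184 Ω.
Then V_out = V_CC · R2'/(R1 + R2') = 6.54 × 3.184/66.68 = 0.3123 V.

V_out ≈ 0.312 V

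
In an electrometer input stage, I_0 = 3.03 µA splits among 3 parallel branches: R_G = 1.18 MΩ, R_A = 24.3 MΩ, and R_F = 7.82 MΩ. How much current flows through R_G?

I ≈ 2.53 µA

Conductances: ΣG = 1/1.18 + 1/24.3 + 1/7.82 = 1.016 (1/MΩ).
R_G takes the fraction G_k/ΣG = 0.8475/1.016 = 0.8337, so I = 3.03 × 0.8337 = 2.526 µA.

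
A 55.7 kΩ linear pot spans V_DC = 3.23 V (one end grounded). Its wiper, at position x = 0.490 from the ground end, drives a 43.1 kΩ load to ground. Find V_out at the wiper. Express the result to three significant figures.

The pot divides into 28.41 kΩ above the wiper and 27.29 kΩ below.
(x·R_p) ‖ R_L = 16.71 kΩ.
Then V_out = V_DC · 16.71/(28.41 + 16.71) = 1.196 V.

V_out ≈ 1.20 V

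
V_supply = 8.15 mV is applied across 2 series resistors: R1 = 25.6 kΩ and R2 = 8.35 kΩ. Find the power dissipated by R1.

Series current I = V_supply/ΣR = 8.15/33.95 = 0.2401 µA.
P = I²R = 0.05763 × 25.6 = 1.475 nW.

P ≈ 1.48 nW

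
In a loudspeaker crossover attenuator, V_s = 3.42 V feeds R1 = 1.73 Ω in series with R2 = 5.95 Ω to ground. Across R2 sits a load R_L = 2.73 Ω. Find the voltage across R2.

V_out ≈ 1.78 V

The load sits in parallel with R2, giving an effective lower resistance R2' = R2·R_L/(R2+R_L) = 1.871 Ω.
Now apply the divider: V_out = 3.42 × 0.5196 = 1.777 V.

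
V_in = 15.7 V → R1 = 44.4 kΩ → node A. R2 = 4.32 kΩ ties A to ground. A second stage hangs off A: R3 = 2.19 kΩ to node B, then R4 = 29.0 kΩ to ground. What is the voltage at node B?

Looking into the second stage from A: R3 + R4 = 31.19 kΩ appears in parallel with R2.
Effective lower resistance at A: R2 ‖ 31.19 = 3.794 kΩ.
So V_A = 15.7 × 0.07873 = 1.236 V.
Then the unloaded second divider: V_B = V_A × R4/(R3+R4) = 1.236 × 0.9298 = 1.149 V.

V_B ≈ 1.15 V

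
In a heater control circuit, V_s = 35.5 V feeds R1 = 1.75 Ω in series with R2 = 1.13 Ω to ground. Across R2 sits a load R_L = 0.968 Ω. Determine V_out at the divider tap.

V_out ≈ 8.15 V

R2 ‖ R_L = (1.13 × 0.968)/(1.13 + 0.968) = 0.5214 Ω.
Voltage divider with the loaded lower leg: V_out = 35.5 × 0.5214/(1.75 + 0.5214) = 35.5 × 0.2295 = 8.149 V.
(Unloaded it would be 13.9 V; the load pulls it down.)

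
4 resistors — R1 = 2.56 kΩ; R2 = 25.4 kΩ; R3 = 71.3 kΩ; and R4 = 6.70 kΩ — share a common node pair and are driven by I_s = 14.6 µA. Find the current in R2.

Total conductance ΣG = 1/2.56 + 1/25.4 + 1/71.3 + 1/6.70 = 0.5933 (units of 1/kΩ).
Current divider: I(R2) = I_s · G_k/ΣG = 14.6 × (0.03937/0.5933) = 14.6 × 0.06636 = 0.9689 µA.

I ≈ 0.969 µA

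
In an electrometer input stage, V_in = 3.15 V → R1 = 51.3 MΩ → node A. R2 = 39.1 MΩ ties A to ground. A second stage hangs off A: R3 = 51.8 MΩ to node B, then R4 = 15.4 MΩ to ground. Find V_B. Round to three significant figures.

The second stage (R3 + R4 = 67.20 MΩ) loads node A in parallel with R2.
R2 ‖ (R3+R4) = 24.72 MΩ.
So V_A = 3.15 × 0.3252 = 1.024 V.
Then the unloaded second divider: V_B = V_A × R4/(R3+R4) = 1.024 × 0.2292 = 0.2347 V.

V_B ≈ 0.235 V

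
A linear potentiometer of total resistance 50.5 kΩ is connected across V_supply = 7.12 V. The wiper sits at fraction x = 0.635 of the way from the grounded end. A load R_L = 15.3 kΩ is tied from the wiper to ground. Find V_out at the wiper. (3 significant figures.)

V_out ≈ 2.56 V

Split the track: R_lower = x·R_p = 32.07 kΩ, R_upper = (1−x)·R_p = 18.43 kΩ.
(x·R_p) ‖ R_L = 10.36 kΩ.
V_out = 7.12 × 10.36/(18.43 + 10.36) = 2.562 V.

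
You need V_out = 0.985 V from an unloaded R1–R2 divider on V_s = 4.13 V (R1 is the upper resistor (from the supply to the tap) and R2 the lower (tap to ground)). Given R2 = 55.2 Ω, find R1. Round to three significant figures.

R1 ≈ 176 Ω

V_out/V_s = R2/(R1+R2) = 0.2385.
So R1 = R2 · (V_s/V_out − 1) = 55.2 × (4.13/0.985 − 1) = 55.2 × 3.193 = 176.2 Ω.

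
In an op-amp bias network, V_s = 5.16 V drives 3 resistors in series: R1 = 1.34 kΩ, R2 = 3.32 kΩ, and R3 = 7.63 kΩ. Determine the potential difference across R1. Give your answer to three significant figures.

V ≈ 0.563 V

ΣR = 1.34 + 3.32 + 7.63 = 12.29 kΩ.
Voltage divider: V = V_s · (1.340 / 12.29) = 5.16 × 0.1090 = 0.5626 V.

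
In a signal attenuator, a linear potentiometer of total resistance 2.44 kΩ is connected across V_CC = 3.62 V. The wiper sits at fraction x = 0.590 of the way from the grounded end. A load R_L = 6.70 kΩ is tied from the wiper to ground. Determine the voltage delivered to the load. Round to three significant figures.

V_out ≈ 1.96 V

The pot divides into 1.000 kΩ above the wiper and 1.440 kΩ below.
(x·R_p) ‖ R_L = 1.185 kΩ.
Loaded-divider output: V_out = 3.62 × 0.5422 = 1.963 V.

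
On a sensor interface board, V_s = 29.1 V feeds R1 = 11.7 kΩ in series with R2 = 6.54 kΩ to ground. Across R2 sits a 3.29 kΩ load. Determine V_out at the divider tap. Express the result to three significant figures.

V_out ≈ 4.59 V

The load sits in parallel with R2, giving an effective lower resistance R2' = R2·R_L/(R2+R_L) = 2.189 kΩ.
Then V_out = V_s · R2'/(R1 + R2') = 29.1 × 2.189/13.89 = 4.586 V.
(Unloaded it would be 10.4 V; the load pulls it down.)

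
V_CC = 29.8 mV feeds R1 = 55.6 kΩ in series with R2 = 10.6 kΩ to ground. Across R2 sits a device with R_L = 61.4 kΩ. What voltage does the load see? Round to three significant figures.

V_out ≈ 4.17 mV

The load sits in parallel with R2, giving an effective lower resistance R2' = R2·R_L/(R2+R_L) = 9.039 kΩ.
Now apply the divider: V_out = 29.8 × 0.1398 = 4.167 mV.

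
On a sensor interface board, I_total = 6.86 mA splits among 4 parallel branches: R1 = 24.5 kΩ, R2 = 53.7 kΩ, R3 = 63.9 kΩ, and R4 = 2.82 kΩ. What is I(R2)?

I ≈ 0.297 mA

ΣG = 1/24.5 + 1/53.7 + 1/63.9 + 1/2.82 = 0.4297.
Current divider: I(R2) = I_total · G_k/ΣG = 6.86 × (0.01862/0.4297) = 6.86 × 0.04334 = 0.2973 mA.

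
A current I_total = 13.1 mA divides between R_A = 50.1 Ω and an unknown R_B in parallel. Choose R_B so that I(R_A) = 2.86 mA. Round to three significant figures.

R_B ≈ 14.0 Ω

Two-branch current divider: I_A = I_total · R_B/(R_A + R_B).
2.86/13.1 = R_B/(R_A + R_B) → R_B = R_A · (0.2183)/(1 − 0.2183) = 50.1 × 0.2793 = 13.99 Ω.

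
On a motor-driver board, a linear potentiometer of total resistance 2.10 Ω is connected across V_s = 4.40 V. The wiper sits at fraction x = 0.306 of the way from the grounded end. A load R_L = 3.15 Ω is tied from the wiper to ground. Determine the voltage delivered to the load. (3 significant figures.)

The pot divides into 1.457 Ω above the wiper and 0.6426 Ω below.
R_L loads the lower segment: effective lower R = 0.5337 Ω.
Loaded-divider output: V_out = 4.40 × 0.2681 = 1.179 V.
(Unloaded: V_out = x·V_s = 1.35 V.)

V_out ≈ 1.18 V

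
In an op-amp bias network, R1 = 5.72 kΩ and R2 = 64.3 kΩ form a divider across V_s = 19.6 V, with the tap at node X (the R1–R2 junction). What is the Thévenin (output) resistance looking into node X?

R_th ≈ 5.25 kΩ

With V_s suppressed (replaced by a short), R_th = R1 ‖ R2 = (5.720 × 64.3)/(5.720 + 64.3) = 5.253 kΩ.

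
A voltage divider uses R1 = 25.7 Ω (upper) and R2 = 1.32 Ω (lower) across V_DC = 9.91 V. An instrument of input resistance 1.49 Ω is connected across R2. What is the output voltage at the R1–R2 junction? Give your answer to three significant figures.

V_out ≈ 0.263 V

The load sits in parallel with R2, giving an effective lower resistance R2' = R2·R_L/(R2+R_L) = 0.6999 Ω.
Now apply the divider: V_out = 9.91 × 0.02651 = 0.2627 V.
(Unloaded it would be 0.484 V; the load pulls it down.)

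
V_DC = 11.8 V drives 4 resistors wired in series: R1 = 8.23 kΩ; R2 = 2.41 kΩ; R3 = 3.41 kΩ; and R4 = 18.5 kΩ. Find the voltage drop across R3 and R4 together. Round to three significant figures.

V ≈ 7.94 V

Series total: ΣR = 8.23 + 2.41 + 3.41 + 18.5 = 32.55 kΩ.
R_{R3..R4} = 3.41 + 18.5 = 21.91 kΩ.
By the voltage-divider rule, V = 11.8 × 21.91/32.55 = 7.943 V.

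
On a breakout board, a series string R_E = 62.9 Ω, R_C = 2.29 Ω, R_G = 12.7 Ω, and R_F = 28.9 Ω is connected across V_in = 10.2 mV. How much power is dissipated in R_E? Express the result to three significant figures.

ΣR = 106.8 Ω → I = 10.2/106.8 = 0.09551 mA.
V(R_E) = I·R = 6.008 mV; P = V·I = 6.008 × 0.09551 = 0.5738 µW.

P ≈ 0.574 µW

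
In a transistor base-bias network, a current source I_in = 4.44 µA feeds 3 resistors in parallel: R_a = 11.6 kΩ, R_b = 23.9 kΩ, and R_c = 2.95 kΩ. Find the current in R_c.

Conductances: ΣG = 1/11.6 + 1/23.9 + 1/2.95 = 0.4670 (1/kΩ).
Current divider: I(R_c) = I_in · G_k/ΣG = 4.44 × (0.3390/0.4670) = 4.44 × 0.7258 = 3.223 µA.

I ≈ 3.22 µA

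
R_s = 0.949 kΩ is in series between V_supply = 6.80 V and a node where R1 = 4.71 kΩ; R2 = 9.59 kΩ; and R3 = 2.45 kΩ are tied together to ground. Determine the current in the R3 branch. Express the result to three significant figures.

I ≈ 1.64 mA

Combine the parallel branches: R_p = (1/4.71 + 1/9.59 + 1/2.45)⁻¹ = 1.380 kΩ.
Node voltage V_A = V_supply · R_p/(R_s + R_p) = 6.80 × 0.5925 = 4.029 V.
I(R3) = V_A / R3 = 4.029/2.45 = 1.644 mA.
(Equivalently: I_total = 2.920 mA, then current-divider fraction G_k/ΣG = 0.5632.)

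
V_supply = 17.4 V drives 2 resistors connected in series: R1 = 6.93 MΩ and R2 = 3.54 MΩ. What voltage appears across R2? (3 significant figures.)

V ≈ 5.88 V

ΣR = 6.93 + 3.54 = 10.47 MΩ.
V = V_supply · R/ΣR = 17.4 × 0.3381 = 5.883 V.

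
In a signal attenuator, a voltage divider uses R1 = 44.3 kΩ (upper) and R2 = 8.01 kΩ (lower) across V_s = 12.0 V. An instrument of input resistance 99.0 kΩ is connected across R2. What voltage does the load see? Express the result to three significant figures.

V_out ≈ 1.72 V

First combine the lower leg with the load: R2 ‖ R_L = 7.410 kΩ.
Voltage divider with the loaded lower leg: V_out = 12.0 × 7.410/(44.3 + 7.410) = 12.0 × 0.1433 = 1.720 V.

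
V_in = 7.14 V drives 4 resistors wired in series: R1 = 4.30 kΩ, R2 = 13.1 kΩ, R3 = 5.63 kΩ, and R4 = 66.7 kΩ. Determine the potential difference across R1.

ΣR = 4.30 + 13.1 + 5.63 + 66.7 = 89.73 kΩ.
By the voltage-divider rule, V = 7.14 × 4.300/89.73 = 0.3422 V.

V ≈ 0.342 V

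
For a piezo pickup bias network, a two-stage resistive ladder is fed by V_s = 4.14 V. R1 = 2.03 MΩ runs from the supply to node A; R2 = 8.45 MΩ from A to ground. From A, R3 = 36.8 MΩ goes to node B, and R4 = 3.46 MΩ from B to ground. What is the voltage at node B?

V_B ≈ 0.276 V

Looking into the second stage from A: R3 + R4 = 40.26 MΩ appears in parallel with R2.
Effective lower resistance at A: R2 ‖ 40.26 = 6.984 MΩ.
First divider: V_A = V_s · 6.984/(2.03 + 6.984) = 3.208 V.
Stage 2 is unloaded, so V_B = V_A · R4/(R3+R4) = 3.208 × 3.46/40.26 = 0.2757 V.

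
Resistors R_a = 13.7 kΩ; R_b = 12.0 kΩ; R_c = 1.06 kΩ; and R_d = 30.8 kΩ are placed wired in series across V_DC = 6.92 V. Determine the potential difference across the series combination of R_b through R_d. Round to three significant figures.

Series total: ΣR = 13.7 + 12.0 + 1.06 + 30.8 = 57.56 kΩ.
R_{R_b..R_d} = 12.0 + 1.06 + 30.8 = 43.86 kΩ.
V = V_DC · R/ΣR = 6.92 × 0.7620 = 5.273 V.

V ≈ 5.27 V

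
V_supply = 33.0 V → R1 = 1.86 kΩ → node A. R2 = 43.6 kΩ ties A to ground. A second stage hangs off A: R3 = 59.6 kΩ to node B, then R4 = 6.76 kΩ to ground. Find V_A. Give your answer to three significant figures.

V_A ≈ 30.8 V

The second stage (R3 + R4 = 66.36 kΩ) loads node A in parallel with R2.
R2 ‖ (R3+R4) = 26.31 kΩ.
First divider: V_A = V_supply · 26.31/(1.86 + 26.31) = 30.82 V.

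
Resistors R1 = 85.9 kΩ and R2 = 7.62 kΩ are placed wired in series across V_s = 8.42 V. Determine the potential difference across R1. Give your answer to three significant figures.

V ≈ 7.73 V

ΣR = 85.9 + 7.62 = 93.52 kΩ.
By the voltage-divider rule, V = 8.42 × 85.90/93.52 = 7.734 V.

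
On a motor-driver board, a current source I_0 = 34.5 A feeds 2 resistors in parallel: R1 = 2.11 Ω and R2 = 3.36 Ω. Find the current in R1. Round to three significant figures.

With just two branches, the current splits inversely with resistance.
So I = 34.5 × 3.36/5.470 = 21.19 A.

I ≈ 21.2 A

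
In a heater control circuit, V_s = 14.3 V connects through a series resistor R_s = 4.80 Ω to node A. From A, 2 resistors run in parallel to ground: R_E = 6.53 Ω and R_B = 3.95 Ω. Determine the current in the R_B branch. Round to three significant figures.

Parallel bank: R_p = 1/(1/6.53 + 1/3.95) = 2.461 Ω.
Node voltage V_A = V_s · R_p/(R_s + R_p) = 14.3 × 0.3390 = 4.847 V.
Branch current I = V_A/R_B = 4.847/3.95 = 1.227 A.

I ≈ 1.23 A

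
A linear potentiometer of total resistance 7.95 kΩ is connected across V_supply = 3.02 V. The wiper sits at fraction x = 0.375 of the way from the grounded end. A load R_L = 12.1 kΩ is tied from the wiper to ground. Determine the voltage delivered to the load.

Lower segment x·R_p = 2.981 kΩ; upper segment (1−x)·R_p = 4.969 kΩ.
R_L loads the lower segment: effective lower R = 2.392 kΩ.
Loaded-divider output: V_out = 3.02 × 0.3250 = 0.9814 V.

V_out ≈ 0.981 V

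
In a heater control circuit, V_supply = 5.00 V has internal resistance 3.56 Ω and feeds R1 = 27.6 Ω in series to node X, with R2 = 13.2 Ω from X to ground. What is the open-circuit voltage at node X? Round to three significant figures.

R1' = 3.56 + 27.6 = 31.16 Ω (source resistance + R1).
V_th is the unloaded tap voltage: V_supply · R2/(R1'+R2) = 5.00 × 0.2976 = 1.488 V.

V_th ≈ 1.49 V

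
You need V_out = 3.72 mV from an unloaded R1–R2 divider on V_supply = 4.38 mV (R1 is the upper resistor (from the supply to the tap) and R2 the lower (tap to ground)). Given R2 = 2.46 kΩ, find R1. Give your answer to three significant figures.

R1 ≈ 0.436 kΩ

The divider ratio is R2/(R1+R2) = 3.72/4.38 = 0.8493.
So R1 = R2 · (V_supply/V_out − 1) = 2.46 × (4.38/3.72 − 1) = 2.46 × 0.1774 = 0.4365 kΩ.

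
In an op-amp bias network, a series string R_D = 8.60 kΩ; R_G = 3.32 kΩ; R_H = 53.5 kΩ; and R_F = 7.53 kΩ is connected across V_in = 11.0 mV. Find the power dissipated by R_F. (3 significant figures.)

ΣR = 72.95 kΩ → I = 11.0/72.95 = 0.1508 µA.
V(R_F) = I·R = 1.135 mV; P = V·I = 1.135 × 0.1508 = 0.1712 nW.

P ≈ 0.171 nW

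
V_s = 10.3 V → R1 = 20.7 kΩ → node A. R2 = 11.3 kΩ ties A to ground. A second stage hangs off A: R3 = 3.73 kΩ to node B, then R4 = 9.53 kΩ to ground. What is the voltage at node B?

Node A sees R2 in parallel with the series input of stage 2, R3 + R4 = 13.26 kΩ.
R2 ‖ (R3+R4) = 6.101 kΩ.
So V_A = 10.3 × 0.2276 = 2.345 V.
V_B = V_A × 0.7187 = 1.685 V.

V_B ≈ 1.69 V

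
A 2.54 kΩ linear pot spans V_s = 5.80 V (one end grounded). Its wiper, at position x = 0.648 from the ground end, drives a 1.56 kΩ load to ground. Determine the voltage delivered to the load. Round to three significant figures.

Lower segment x·R_p = 1.646 kΩ; upper segment (1−x)·R_p = 0.8941 kΩ.
Lower segment in parallel with the load: 1.646 ‖ 1.56 = 0.8009 kΩ.
V_out = 5.80 × 0.8009/(0.8941 + 0.8009) = 2.741 V.
(Unloaded: V_out = x·V_s = 3.76 V.)

V_out ≈ 2.74 V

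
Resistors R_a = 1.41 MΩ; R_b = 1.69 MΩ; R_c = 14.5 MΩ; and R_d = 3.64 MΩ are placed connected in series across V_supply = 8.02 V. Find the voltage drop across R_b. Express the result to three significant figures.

Total series resistance ΣR = 1.41 + 1.69 + 14.5 + 3.64 = 21.24 MΩ.
By the voltage-divider rule, V = 8.02 × 1.690/21.24 = 0.6381 V.

V ≈ 0.638 V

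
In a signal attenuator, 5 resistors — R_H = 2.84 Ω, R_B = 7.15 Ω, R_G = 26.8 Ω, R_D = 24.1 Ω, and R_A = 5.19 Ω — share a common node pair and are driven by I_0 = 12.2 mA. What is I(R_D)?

I ≈ 0.663 mA

ΣG = 1/2.84 + 1/7.15 + 1/26.8 + 1/24.1 + 1/5.19 = 0.7635.
Current divider: I(R_D) = I_0 · G_k/ΣG = 12.2 × (0.04149/0.7635) = 12.2 × 0.05435 = 0.6631 mA.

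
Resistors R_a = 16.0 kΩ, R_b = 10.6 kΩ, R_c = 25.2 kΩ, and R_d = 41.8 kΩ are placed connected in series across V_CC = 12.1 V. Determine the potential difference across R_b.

V ≈ 1.37 V

Series total: ΣR = 16.0 + 10.6 + 25.2 + 41.8 = 93.60 kΩ.
Voltage divider: V = V_CC · (10.60 / 93.60) = 12.1 × 0.1132 = 1.370 V.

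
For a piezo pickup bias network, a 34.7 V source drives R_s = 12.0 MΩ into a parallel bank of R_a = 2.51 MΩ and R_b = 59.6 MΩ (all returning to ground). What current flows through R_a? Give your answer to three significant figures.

Parallel bank: R_p = 1/(1/2.51 + 1/59.6) = 2.409 MΩ.
Node voltage V_A = V_s · R_p/(R_s + R_p) = 34.7 × 0.1672 = 5.801 V.
Branch current I = V_A/R_a = 5.801/2.51 = 2.311 µA.

I ≈ 2.31 µA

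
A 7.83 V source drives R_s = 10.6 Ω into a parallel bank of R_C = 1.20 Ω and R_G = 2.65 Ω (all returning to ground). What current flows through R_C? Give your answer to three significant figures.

Parallel bank: R_p = 1/(1/1.20 + 1/2.65) = 0.8260 Ω.
V_A = 7.83 × 0.8260/11.43 = 0.5660 V.
Branch current I = V_A/R_C = 0.5660/1.20 = 0.4717 A.
(Check via current divider: I_total = 0.6853 A; share G_k/ΣG = 0.6883 → same result.)

I ≈ 0.472 A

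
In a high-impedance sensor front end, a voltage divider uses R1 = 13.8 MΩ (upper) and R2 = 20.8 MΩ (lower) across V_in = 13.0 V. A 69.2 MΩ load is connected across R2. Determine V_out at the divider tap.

V_out ≈ 6.98 V

First combine the lower leg with the load: R2 ‖ R_L = 15.99 MΩ.
Then V_out = V_in · R2'/(R1 + R2') = 13.0 × 15.99/29.79 = 6.978 V.
(Unloaded it would be 7.82 V; the load pulls it down.)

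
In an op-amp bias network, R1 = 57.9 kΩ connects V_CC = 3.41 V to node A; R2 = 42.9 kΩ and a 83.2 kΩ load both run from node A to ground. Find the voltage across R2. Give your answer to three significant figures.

V_out ≈ 1.12 V

First combine the lower leg with the load: R2 ‖ R_L = 28.31 kΩ.
Voltage divider with the loaded lower leg: V_out = 3.41 × 28.31/(57.9 + 28.31) = 3.41 × 0.3283 = 1.120 V.
(Unloaded it would be 1.45 V; the load pulls it down.)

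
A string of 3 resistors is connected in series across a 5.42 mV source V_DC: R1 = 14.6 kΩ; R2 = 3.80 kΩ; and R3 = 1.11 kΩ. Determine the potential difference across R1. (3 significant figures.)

V ≈ 4.06 mV

Series total: ΣR = 14.6 + 3.80 + 1.11 = 19.51 kΩ.
Voltage divider: V = V_DC · (14.60 / 19.51) = 5.42 × 0.7483 = 4.056 mV.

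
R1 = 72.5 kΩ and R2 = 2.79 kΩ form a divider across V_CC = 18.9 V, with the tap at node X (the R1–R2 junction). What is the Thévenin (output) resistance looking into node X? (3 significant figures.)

R_th ≈ 2.69 kΩ

Looking into X with the source shorted: R_th = R1·R2/(R1+R2) = 72.50 × 2.79/75.29 = 2.687 kΩ.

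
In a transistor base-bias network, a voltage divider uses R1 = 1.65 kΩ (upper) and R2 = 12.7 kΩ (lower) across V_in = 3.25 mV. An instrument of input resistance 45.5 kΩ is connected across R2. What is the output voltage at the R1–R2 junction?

V_out ≈ 2.79 mV

R2 ‖ R_L = (12.7 × 45.5)/(12.7 + 45.5) = 9.929 kΩ.
Then V_out = V_in · R2'/(R1 + R2') = 3.25 × 9.929/11.58 = 2.787 mV.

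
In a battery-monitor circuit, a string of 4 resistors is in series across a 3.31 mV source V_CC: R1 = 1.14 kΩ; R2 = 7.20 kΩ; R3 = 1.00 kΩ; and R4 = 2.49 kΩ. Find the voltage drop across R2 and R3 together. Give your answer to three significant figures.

V ≈ 2.29 mV

Series total: ΣR = 1.14 + 7.20 + 1.00 + 2.49 = 11.83 kΩ.
R_{R2..R3} = 7.20 + 1.00 = 8.200 kΩ.
Voltage divider: V = V_CC · (8.200 / 11.83) = 3.31 × 0.6932 = 2.294 mV.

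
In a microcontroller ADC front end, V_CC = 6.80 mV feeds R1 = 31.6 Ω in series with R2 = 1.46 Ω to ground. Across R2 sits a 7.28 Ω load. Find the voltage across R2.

V_out ≈ 0.252 mV

The load sits in parallel with R2, giving an effective lower resistance R2' = R2·R_L/(R2+R_L) = 1.216 Ω.
Now apply the divider: V_out = 6.80 × 0.03706 = 0.2520 mV.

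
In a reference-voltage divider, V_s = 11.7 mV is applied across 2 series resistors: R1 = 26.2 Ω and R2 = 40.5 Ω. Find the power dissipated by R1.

P ≈ 0.806 µW

The common current is I = 11.7/66.70 = 0.1754 mA.
P(R1) = I²·R1 = (0.1754)² × 26.2 = 0.8062 µW.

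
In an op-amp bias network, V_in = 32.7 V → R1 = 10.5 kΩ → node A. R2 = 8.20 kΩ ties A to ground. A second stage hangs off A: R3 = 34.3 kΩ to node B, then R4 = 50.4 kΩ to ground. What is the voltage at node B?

The second stage (R3 + R4 = 84.70 kΩ) loads node A in parallel with R2.
Effective lower resistance at A: R2 ‖ 84.70 = 7.476 kΩ.
So V_A = 32.7 × 0.4159 = 13.60 V.
V_B = V_A × 0.5950 = 8.092 V.

V_B ≈ 8.09 V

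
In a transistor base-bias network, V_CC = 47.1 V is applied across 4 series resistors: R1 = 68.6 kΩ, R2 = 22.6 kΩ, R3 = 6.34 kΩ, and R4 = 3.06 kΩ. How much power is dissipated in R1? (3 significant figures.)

P ≈ 15.0 mW

The common current is I = 47.1/100.6 = 0.4682 mA.
P = I²R = 0.2192 × 68.6 = 15.04 mW.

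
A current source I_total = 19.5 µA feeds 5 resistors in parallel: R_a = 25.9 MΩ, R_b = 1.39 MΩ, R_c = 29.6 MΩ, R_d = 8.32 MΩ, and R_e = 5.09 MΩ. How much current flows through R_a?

Total conductance ΣG = 1/25.9 + 1/1.39 + 1/29.6 + 1/8.32 + 1/5.09 = 1.108 (units of 1/MΩ).
Current divider: I(R_a) = I_total · G_k/ΣG = 19.5 × (0.03861/1.108) = 19.5 × 0.03483 = 0.6792 µA.

I ≈ 0.679 µA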